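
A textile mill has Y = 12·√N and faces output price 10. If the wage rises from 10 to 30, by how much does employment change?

From P·MP_N = w with MP_N = 6·N^(-1/2), the labor demand is N(w) = (60/w)^(2).
At w = 10: N = 36. At w = 30: N = 4.
ΔN = 4 − 36 = -32.

ΔN = -32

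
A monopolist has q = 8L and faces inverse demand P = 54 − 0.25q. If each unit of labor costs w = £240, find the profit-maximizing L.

Marginal revenue from the inverse demand is MR = 54 − 0.5q.
The marginal product is MP_L = 8.
A monopolist hires until marginal revenue product equals the wage: MR·MP_L = w.
(54 − 4L)·8 = 240, so L = 6.

L* = 6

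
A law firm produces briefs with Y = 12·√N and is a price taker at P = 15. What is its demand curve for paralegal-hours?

MP_N = (1/2)·12·N^(-1/2) = 6·N^(-1/2).
Setting P·MP_N = w: 90·N^(-1/2) = w.
Solving for N: N^(-1/2) = w/90, so N = (90/w)^(2).

N(w) = 8100/w²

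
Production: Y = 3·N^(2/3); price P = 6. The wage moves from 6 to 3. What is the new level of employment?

N* = 64

From P·MP_N = w with MP_N = 2·N^(-1/3), the labor demand is N(w) = (12/w)^(3).
At w = 6: N = 8. At w = 3: N = 64.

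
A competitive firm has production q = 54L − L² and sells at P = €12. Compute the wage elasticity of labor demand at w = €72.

ε = -0.125

From P·MP_L = w with MP_L = 54 − 2L, labor demand is L(w) = (54 − w/12)/2.
dL/dw = −1/(24) = -1/24.
At w = 72, L = 24, so ε = (dL/dw)·(w/L) = (-1/24)·(72/24) = -0.125.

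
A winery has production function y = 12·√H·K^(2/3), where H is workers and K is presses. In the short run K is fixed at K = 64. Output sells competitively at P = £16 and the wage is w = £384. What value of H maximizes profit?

H* = 16

With K = 64, MP_H = (1/2)·12·H^(-1/2)·64^(2/3) = 96·H^(-1/2).
Profit maximization for a price taker requires P·MP_H = w: 16·96·H^(-1/2) = 384.
So H^(-1/2) = 0.25, which gives H = 16.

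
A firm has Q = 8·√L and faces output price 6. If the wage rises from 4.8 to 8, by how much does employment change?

ΔL = -16

From P·MP_L = w with MP_L = 4·L^(-1/2), the labor demand is L(w) = (24/w)^(2).
At w = 4.8: L = 25. At w = 8: L = 9.
ΔL = 9 − 25 = -16.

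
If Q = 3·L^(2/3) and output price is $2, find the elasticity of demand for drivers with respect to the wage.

MP_L = (2/3)·3·L^(-1/3), so P·MP_L = w gives 4·L^(-1/3) = w.
Solving, L(w) = (4/w)^(3). This is a constant-elasticity form: L ∝ w^(−3), so ε = −3.

ε = -3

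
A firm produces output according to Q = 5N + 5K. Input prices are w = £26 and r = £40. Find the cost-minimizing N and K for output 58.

The inputs are perfect substitutes, so the firm uses whichever has the lower cost per unit of output.
Cost per unit of output via N is w/5 = 5.2; via K it is r/5 = 8. N is cheaper.
Producing Q = 58 with N alone: N = 11.6, K = 0.

N* = 11.6, K* = 0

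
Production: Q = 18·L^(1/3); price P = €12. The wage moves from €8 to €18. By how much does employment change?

ΔL = -19

From P·MP_L = w with MP_L = 6·L^(-2/3), the labor demand is L(w) = (72/w)^(3/2).
At w = 8: L = 27. At w = 18: L = 8.
ΔL = 8 − 27 = -19.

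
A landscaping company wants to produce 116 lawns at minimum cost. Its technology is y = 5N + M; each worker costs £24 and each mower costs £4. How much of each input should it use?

N* = 0, M* = 116

The inputs are perfect substitutes, so the firm uses whichever has the lower cost per unit of output.
Cost per unit of output via N is 4.8; via M it is 4. M is cheaper.
Producing y = 116 with M alone: N = 0, M = 116.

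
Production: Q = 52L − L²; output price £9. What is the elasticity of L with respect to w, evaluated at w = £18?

From P·MP_L = w with MP_L = 52 − 2L, labor demand is L(w) = (52 − w/9)/2.
dL/dw = −1/(18) = -1/18.
At w = 18, L = 25, so ε = (dL/dw)·(w/L) = (-1/18)·(18/25) = -0.04.

ε = -0.04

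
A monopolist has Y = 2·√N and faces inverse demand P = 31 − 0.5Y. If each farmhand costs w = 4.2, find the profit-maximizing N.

N* = 25

Marginal revenue from the inverse demand is MR = 31 − Y.
The marginal product is MP_N = N^(-1/2).
A monopolist hires until marginal revenue product equals the wage: MR·MP_N = w.
At N, Y = 2·√N. Substituting and solving: (31 − 2·√N)·N^(-1/2) = 4.2 gives N = 25.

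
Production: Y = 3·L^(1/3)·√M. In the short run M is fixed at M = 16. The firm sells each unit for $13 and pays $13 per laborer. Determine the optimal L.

With M = 16, MP_L = (1/3)·3·L^(-2/3)·16^(1/2) = 4·L^(-2/3).
Profit maximization for a price taker requires P·MP_L = w: 13·4·L^(-2/3) = 13.
So L^(-2/3) = 0.25, which gives L = 8.

L* = 8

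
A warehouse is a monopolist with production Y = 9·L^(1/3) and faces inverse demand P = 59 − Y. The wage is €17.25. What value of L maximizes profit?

L* = 8

Marginal revenue from the inverse demand is MR = 59 − 2Y.
The marginal product is MP_L = 3·L^(-2/3).
A monopolist hires until marginal revenue product equals the wage: MR·MP_L = w.
At L, Y = 9·L^(1/3). Substituting and solving: (59 − 18·L^(1/3))·3·L^(-2/3) = 17.25 gives L = 8.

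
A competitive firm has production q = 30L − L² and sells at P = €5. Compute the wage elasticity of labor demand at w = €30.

From P·MP_L = w with MP_L = 30 − 2L, labor demand is L(w) = (30 − w/5)/2.
dL/dw = −1/(10) = -0.1.
At w = 30, L = 12, so ε = (dL/dw)·(w/L) = (-0.1)·(30/12) = -0.25.

ε = -0.25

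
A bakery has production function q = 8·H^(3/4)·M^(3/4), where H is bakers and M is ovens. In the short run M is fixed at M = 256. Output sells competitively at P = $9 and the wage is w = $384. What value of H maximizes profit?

H* = 6561

With M = 256, MP_H = (3/4)·8·H^(-1/4)·256^(3/4) = 384·H^(-1/4).
Profit maximization for a price taker requires P·MP_H = w: 9·384·H^(-1/4) = 384.
So H^(-1/4) = 1/9, which gives H = 6561.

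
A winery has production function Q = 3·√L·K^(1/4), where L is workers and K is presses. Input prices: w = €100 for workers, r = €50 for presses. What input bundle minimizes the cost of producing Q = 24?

Cost minimization requires the marginal rate of technical substitution to equal the input-price ratio: MP_L/MP_K = w/r.
Here MP_L/MP_K = (1/2)·(K/L)/(1/4) = 2·(K/L). Setting this equal to 100/50 = 2 gives K = L.
Substituting into Q = 24: 3·L^(1/2)·(L)^(1/4) = 24.
Solving, L = 16 and K = 16.

L* = 16, K* = 16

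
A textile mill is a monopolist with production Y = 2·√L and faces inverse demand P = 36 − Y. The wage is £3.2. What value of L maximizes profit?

L* = 25

Marginal revenue from the inverse demand is MR = 36 − 2Y.
The marginal product is MP_L = L^(-1/2).
A monopolist hires until marginal revenue product equals the wage: MR·MP_L = w.
At L, Y = 2·√L. Substituting and solving: (36 − 4·√L)·L^(-1/2) = 3.2 gives L = 25.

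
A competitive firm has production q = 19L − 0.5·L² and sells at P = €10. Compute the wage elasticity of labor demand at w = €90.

From P·MP_L = w with MP_L = 19 − L, labor demand is L(w) = 19 − w/10.
dL/dw = −1/(10) = -0.1.
At w = 90, L = 10, so ε = (dL/dw)·(w/L) = (-0.1)·(90/10) = -0.9.

ε = -0.9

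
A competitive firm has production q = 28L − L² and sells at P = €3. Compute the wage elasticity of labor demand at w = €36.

ε = -0.75

From P·MP_L = w with MP_L = 28 − 2L, labor demand is L(w) = (28 − w/3)/2.
dL/dw = −1/(6) = -1/6.
At w = 36, L = 8, so ε = (dL/dw)·(w/L) = (-1/6)·(36/8) = -0.75.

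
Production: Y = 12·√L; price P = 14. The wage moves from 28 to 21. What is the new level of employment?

From P·MP_L = w with MP_L = 6·L^(-1/2), the labor demand is L(w) = (84/w)^(2).
At w = 28: L = 9. At w = 21: L = 16.

L* = 16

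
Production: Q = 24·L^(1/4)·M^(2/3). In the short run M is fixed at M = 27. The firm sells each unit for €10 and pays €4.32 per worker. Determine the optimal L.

L* = 625

With M = 27, MP_L = (1/4)·24·L^(-3/4)·27^(2/3) = 54·L^(-3/4).
Profit maximization for a price taker requires P·MP_L = w: 10·54·L^(-3/4) = 4.32.
So L^(-3/4) = 0.008, which gives L = 625.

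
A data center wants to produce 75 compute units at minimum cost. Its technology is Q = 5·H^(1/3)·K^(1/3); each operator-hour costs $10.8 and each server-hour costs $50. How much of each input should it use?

Cost minimization requires the marginal rate of technical substitution to equal the input-price ratio: MP_H/MP_K = w/r.
Here MP_H/MP_K = (1/3)·(K/H)/(1/3) = (K/H). Setting this equal to 10.8/50 = 0.216 gives K = 0.216H.
Substituting into Q = 75: 5·H^(1/3)·(0.216H)^(1/3) = 75.
Solving, H = 125 and K = 27.

H* = 125, K* = 27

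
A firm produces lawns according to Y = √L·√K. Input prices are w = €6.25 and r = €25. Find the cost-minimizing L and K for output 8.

L* = 16, K* = 4

Cost minimization requires the marginal rate of technical substitution to equal the input-price ratio: MP_L/MP_K = w/r.
Here MP_L/MP_K = (1/2)·(K/L)/(1/2) = (K/L). Setting this equal to 6.25/25 = 0.25 gives K = 0.25L.
Substituting into Y = 8: L^(1/2)·(0.25L)^(1/2) = 8.
Solving, L = 16 and K = 4.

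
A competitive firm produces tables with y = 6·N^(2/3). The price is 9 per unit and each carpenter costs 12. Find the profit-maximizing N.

N* = 27

MP_N = (2/3)·6·N^(-1/3) = 4·N^(-1/3).
Profit maximization for a price taker requires P·MP_N = w: 9·4·N^(-1/3) = 12.
So N^(-1/3) = 1/3, which gives N = 27.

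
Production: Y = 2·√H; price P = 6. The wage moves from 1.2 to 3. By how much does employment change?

ΔH = -21

From P·MP_H = w with MP_H = H^(-1/2), the labor demand is H(w) = (6/w)^(2).
At w = 1.2: H = 25. At w = 3: H = 4.
ΔH = 4 − 25 = -21.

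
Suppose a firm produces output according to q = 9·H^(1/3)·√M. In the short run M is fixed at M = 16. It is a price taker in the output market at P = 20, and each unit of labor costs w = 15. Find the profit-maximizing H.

H* = 64

With M = 16, MP_H = (1/3)·9·H^(-2/3)·16^(1/2) = 12·H^(-2/3).
Profit maximization for a price taker requires P·MP_H = w: 20·12·H^(-2/3) = 15.
So H^(-2/3) = 0.0625, which gives H = 64.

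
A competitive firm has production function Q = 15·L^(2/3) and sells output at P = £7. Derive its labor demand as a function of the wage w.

L(w) = 343000/w³

MP_L = (2/3)·15·L^(-1/3) = 10·L^(-1/3).
Setting P·MP_L = w: 70·L^(-1/3) = w.
Solving for L: L^(-1/3) = w/70, so L = (70/w)^(3).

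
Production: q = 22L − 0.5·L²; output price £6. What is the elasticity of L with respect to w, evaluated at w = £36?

ε = -0.375

From P·MP_L = w with MP_L = 22 − L, labor demand is L(w) = 22 − w/6.
dL/dw = −1/(6) = -1/6.
At w = 36, L = 16, so ε = (dL/dw)·(w/L) = (-1/6)·(36/16) = -0.375.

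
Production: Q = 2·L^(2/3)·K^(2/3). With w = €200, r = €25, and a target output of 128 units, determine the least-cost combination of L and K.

Cost minimization requires the marginal rate of technical substitution to equal the input-price ratio: MP_L/MP_K = w/r.
Here MP_L/MP_K = (2/3)·(K/L)/(2/3) = (K/L). Setting this equal to 200/25 = 8 gives K = 8L.
Substituting into Q = 128: 2·L^(2/3)·(8L)^(2/3) = 128.
Solving, L = 8 and K = 64.

L* = 8, K* = 64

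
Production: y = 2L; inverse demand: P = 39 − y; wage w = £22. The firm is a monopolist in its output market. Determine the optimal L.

L* = 7

Marginal revenue from the inverse demand is MR = 39 − 2y.
The marginal product is MP_L = 2.
A monopolist hires until marginal revenue product equals the wage: MR·MP_L = w.
(39 − 4L)·2 = 22, so L = 7.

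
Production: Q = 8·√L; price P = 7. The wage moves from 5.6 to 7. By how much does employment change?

ΔL = -9

From P·MP_L = w with MP_L = 4·L^(-1/2), the labor demand is L(w) = (28/w)^(2).
At w = 5.6: L = 25. At w = 7: L = 16.
ΔL = 16 − 25 = -9.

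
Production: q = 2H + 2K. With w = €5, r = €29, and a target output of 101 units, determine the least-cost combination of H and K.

H* = 50.5, K* = 0

The inputs are perfect substitutes, so the firm uses whichever has the lower cost per unit of output.
Cost per unit of output via H is w/2 = 2.5; via K it is r/2 = 14.5. H is cheaper.
Producing q = 101 with H alone: H = 50.5, K = 0.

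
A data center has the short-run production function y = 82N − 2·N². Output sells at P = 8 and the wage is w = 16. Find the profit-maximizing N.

The marginal product of N is MP_N = 82 − 4N.
A price-taking firm hires until the value of the marginal product equals the wage: P·MP_N = w, so 8·(82 − 4N) = 16.
Then 82 − 4N = 2, giving N = 20.

N* = 20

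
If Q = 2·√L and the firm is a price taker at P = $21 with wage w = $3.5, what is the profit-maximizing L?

L* = 36

MP_L = (1/2)·2·L^(-1/2) = L^(-1/2).
Profit maximization for a price taker requires P·MP_L = w: 21·L^(-1/2) = 3.5.
So L^(-1/2) = 1/6, which gives L = 36.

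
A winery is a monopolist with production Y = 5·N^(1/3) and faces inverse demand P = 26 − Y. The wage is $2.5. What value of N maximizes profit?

N* = 8

Marginal revenue from the inverse demand is MR = 26 − 2Y.
The marginal product is MP_N = (5/3)·N^(-2/3).
A monopolist hires until marginal revenue product equals the wage: MR·MP_N = w.
At N, Y = 5·N^(1/3). Substituting and solving: (26 − 10·N^(1/3))·(5/3)·N^(-2/3) = 2.5 gives N = 8.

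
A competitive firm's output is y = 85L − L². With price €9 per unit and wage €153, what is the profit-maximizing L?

L* = 34

The marginal product of L is MP_L = 85 − 2L.
A price-taking firm hires until the value of the marginal product equals the wage: P·MP_L = w, so 9·(85 − 2L) = 153.
Then 85 − 2L = 17, giving L = 34.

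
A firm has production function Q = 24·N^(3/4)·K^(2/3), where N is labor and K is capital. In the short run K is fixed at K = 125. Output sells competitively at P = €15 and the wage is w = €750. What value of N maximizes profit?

With K = 125, MP_N = (3/4)·24·N^(-1/4)·125^(2/3) = 450·N^(-1/4).
Profit maximization for a price taker requires P·MP_N = w: 15·450·N^(-1/4) = 750.
So N^(-1/4) = 1/9, which gives N = 6561.

N* = 6561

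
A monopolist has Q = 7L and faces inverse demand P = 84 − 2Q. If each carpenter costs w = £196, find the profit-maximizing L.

L* = 2

Marginal revenue from the inverse demand is MR = 84 − 4Q.
The marginal product is MP_L = 7.
A monopolist hires until marginal revenue product equals the wage: MR·MP_L = w.
(84 − 28L)·7 = 196, so L = 2.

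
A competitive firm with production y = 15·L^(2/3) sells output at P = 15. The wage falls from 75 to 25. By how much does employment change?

From P·MP_L = w with MP_L = 10·L^(-1/3), the labor demand is L(w) = (150/w)^(3).
At w = 75: L = 8. At w = 25: L = 216.
ΔL = 216 − 8 = 208.

ΔL = 208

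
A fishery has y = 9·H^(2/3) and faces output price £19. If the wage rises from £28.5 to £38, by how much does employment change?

ΔH = -37

From P·MP_H = w with MP_H = 6·H^(-1/3), the labor demand is H(w) = (114/w)^(3).
At w = 28.5: H = 64. At w = 38: H = 27.
ΔH = 27 − 64 = -37.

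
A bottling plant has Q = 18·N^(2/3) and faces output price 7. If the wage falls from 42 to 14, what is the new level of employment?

N* = 216

From P·MP_N = w with MP_N = 12·N^(-1/3), the labor demand is N(w) = (84/w)^(3).
At w = 42: N = 8. At w = 14: N = 216.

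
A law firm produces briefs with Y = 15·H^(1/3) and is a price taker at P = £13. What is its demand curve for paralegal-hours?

H(w) = (65/w)^(3/2)

MP_H = (1/3)·15·H^(-2/3) = 5·H^(-2/3).
Setting P·MP_H = w: 65·H^(-2/3) = w.
Solving for H: H^(-2/3) = w/65, so H = (65/w)^(3/2).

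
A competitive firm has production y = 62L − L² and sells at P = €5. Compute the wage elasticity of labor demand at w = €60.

ε = -0.24

From P·MP_L = w with MP_L = 62 − 2L, labor demand is L(w) = (62 − w/5)/2.
dL/dw = −1/(10) = -0.1.
At w = 60, L = 25, so ε = (dL/dw)·(w/L) = (-0.1)·(60/25) = -0.24.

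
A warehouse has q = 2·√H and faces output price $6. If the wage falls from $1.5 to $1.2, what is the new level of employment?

From P·MP_H = w with MP_H = H^(-1/2), the labor demand is H(w) = (6/w)^(2).
At w = 1.5: H = 16. At w = 1.2: H = 25.

H* = 25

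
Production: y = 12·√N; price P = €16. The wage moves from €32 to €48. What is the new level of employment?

From P·MP_N = w with MP_N = 6·N^(-1/2), the labor demand is N(w) = (96/w)^(2).
At w = 32: N = 9. At w = 48: N = 4.

N* = 4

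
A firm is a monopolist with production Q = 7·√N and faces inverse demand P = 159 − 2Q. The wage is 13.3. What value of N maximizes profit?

N* = 25

Marginal revenue from the inverse demand is MR = 159 − 4Q.
The marginal product is MP_N = 3.5·N^(-1/2).
A monopolist hires until marginal revenue product equals the wage: MR·MP_N = w.
At N, Q = 7·√N. Substituting and solving: (159 − 28·√N)·3.5·N^(-1/2) = 13.3 gives N = 25.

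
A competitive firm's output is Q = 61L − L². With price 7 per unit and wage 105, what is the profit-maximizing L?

The marginal product of L is MP_L = 61 − 2L.
A price-taking firm hires until the value of the marginal product equals the wage: P·MP_L = w, so 7·(61 − 2L) = 105.
Then 61 − 2L = 15, giving L = 23.

L* = 23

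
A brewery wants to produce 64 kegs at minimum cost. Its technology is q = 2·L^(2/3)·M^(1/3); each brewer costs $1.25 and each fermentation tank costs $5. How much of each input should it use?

Cost minimization requires the marginal rate of technical substitution to equal the input-price ratio: MP_L/MP_M = w/r.
Here MP_L/MP_M = (2/3)·(M/L)/(1/3) = 2·(M/L). Setting this equal to 1.25/5 = 0.25 gives M = 0.125L.
Substituting into q = 64: 2·L^(2/3)·(0.125L)^(1/3) = 64.
Solving, L = 64 and M = 8.

L* = 64, M* = 8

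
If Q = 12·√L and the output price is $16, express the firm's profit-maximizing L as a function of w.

L(w) = 9216/w²

MP_L = (1/2)·12·L^(-1/2) = 6·L^(-1/2).
Setting P·MP_L = w: 96·L^(-1/2) = w.
Solving for L: L^(-1/2) = w/96, so L = (96/w)^(2).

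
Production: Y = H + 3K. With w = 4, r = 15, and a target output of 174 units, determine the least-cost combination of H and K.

The inputs are perfect substitutes, so the firm uses whichever has the lower cost per unit of output.
Cost per unit of output via H is 4; via K it is 5. H is cheaper.
Producing Y = 174 with H alone: H = 174, K = 0.

H* = 174, K* = 0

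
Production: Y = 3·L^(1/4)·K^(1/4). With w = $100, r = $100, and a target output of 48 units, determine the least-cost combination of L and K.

L* = 256, K* = 256

Cost minimization requires the marginal rate of technical substitution to equal the input-price ratio: MP_L/MP_K = w/r.
Here MP_L/MP_K = (1/4)·(K/L)/(1/4) = (K/L). Setting this equal to 100/100 = 1 gives K = L.
Substituting into Y = 48: 3·L^(1/4)·(L)^(1/4) = 48.
Solving, L = 256 and K = 256.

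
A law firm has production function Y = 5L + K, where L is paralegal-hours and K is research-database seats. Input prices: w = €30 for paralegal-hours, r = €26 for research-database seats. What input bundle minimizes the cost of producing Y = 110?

L* = 22, K* = 0

The inputs are perfect substitutes, so the firm uses whichever has the lower cost per unit of output.
Cost per unit of output via L is 6; via K it is 26. L is cheaper.
Producing Y = 110 with L alone: L = 22, K = 0.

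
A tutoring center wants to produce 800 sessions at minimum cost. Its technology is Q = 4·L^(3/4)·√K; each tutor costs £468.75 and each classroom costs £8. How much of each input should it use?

Cost minimization requires the marginal rate of technical substitution to equal the input-price ratio: MP_L/MP_K = w/r.
Here MP_L/MP_K = (3/4)·(K/L)/(1/2) = 1.5·(K/L). Setting this equal to 468.75/8 = 58.59375 gives K = 39.0625L.
Substituting into Q = 800: 4·L^(3/4)·(39.0625L)^(1/2) = 800.
Solving, L = 16 and K = 625.

L* = 16, K* = 625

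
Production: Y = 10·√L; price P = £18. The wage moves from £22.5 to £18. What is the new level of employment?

From P·MP_L = w with MP_L = 5·L^(-1/2), the labor demand is L(w) = (90/w)^(2).
At w = 22.5: L = 16. At w = 18: L = 25.

L* = 25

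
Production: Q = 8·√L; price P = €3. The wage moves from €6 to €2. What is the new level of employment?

From P·MP_L = w with MP_L = 4·L^(-1/2), the labor demand is L(w) = (12/w)^(2).
At w = 6: L = 4. At w = 2: L = 36.

L* = 36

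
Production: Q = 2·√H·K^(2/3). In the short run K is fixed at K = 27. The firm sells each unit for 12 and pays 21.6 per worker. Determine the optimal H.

With K = 27, MP_H = (1/2)·2·H^(-1/2)·27^(2/3) = 9·H^(-1/2).
Profit maximization for a price taker requires P·MP_H = w: 12·9·H^(-1/2) = 21.6.
So H^(-1/2) = 0.2, which gives H = 25.

H* = 25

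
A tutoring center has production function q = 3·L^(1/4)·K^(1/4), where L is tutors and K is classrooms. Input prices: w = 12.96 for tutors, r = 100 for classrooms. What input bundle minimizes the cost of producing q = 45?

Cost minimization requires the marginal rate of technical substitution to equal the input-price ratio: MP_L/MP_K = w/r.
Here MP_L/MP_K = (1/4)·(K/L)/(1/4) = (K/L). Setting this equal to 12.96/100 = 0.1296 gives K = 0.1296L.
Substituting into q = 45: 3·L^(1/4)·(0.1296L)^(1/4) = 45.
Solving, L = 625 and K = 81.

L* = 625, K* = 81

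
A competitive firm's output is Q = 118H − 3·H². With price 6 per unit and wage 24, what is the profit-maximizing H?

H* = 19

The marginal product of H is MP_H = 118 − 6H.
A price-taking firm hires until the value of the marginal product equals the wage: P·MP_H = w, so 6·(118 − 6H) = 24.
Then 118 − 6H = 4, giving H = 19.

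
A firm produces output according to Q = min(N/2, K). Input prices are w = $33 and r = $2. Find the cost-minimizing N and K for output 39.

N* = 78, K* = 39

With a fixed-proportions technology, the cost-minimizing bundle uses no slack in either input: N/2 = K = Q.
So N = 2·39 = 78 and K = 39.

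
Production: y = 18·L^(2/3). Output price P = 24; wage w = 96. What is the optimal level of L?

MP_L = (2/3)·18·L^(-1/3) = 12·L^(-1/3).
Profit maximization for a price taker requires P·MP_L = w: 24·12·L^(-1/3) = 96.
So L^(-1/3) = 1/3, which gives L = 27.

L* = 27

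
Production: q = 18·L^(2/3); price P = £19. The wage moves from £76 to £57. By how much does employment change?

ΔL = 37

From P·MP_L = w with MP_L = 12·L^(-1/3), the labor demand is L(w) = (228/w)^(3).
At w = 76: L = 27. At w = 57: L = 64.
ΔL = 64 − 27 = 37.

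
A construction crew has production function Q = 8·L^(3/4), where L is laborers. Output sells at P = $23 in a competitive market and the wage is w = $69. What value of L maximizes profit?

L* = 16

MP_L = (3/4)·8·L^(-1/4) = 6·L^(-1/4).
Profit maximization for a price taker requires P·MP_L = w: 23·6·L^(-1/4) = 69.
So L^(-1/4) = 0.5, which gives L = 16.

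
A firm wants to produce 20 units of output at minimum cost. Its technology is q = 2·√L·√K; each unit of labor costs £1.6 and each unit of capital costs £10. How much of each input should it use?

Cost minimization requires the marginal rate of technical substitution to equal the input-price ratio: MP_L/MP_K = w/r.
Here MP_L/MP_K = (1/2)·(K/L)/(1/2) = (K/L). Setting this equal to 1.6/10 = 0.16 gives K = 0.16L.
Substituting into q = 20: 2·L^(1/2)·(0.16L)^(1/2) = 20.
Solving, L = 25 and K = 4.

L* = 25, K* = 4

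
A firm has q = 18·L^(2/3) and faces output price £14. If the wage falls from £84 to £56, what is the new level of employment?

From P·MP_L = w with MP_L = 12·L^(-1/3), the labor demand is L(w) = (168/w)^(3).
At w = 84: L = 8. At w = 56: L = 27.

L* = 27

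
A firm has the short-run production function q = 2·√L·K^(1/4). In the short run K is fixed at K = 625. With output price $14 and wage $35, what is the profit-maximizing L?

L* = 4

With K = 625, MP_L = (1/2)·2·L^(-1/2)·625^(1/4) = 5·L^(-1/2).
Profit maximization for a price taker requires P·MP_L = w: 14·5·L^(-1/2) = 35.
So L^(-1/2) = 0.5, which gives L = 4.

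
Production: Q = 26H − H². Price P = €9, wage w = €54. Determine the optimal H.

H* = 10

The marginal product of H is MP_H = 26 − 2H.
A price-taking firm hires until the value of the marginal product equals the wage: P·MP_H = w, so 9·(26 − 2H) = 54.
Then 26 − 2H = 6, giving H = 10.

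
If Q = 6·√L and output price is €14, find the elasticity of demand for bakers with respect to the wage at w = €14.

MP_L = (1/2)·6·L^(-1/2), so P·MP_L = w gives 42·L^(-1/2) = w.
Solving, L(w) = (42/w)^(2). This is a constant-elasticity form: L ∝ w^(−2), so ε = −2.

ε = -2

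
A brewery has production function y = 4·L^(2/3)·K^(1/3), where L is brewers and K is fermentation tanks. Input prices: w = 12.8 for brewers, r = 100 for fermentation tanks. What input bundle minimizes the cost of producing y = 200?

Cost minimization requires the marginal rate of technical substitution to equal the input-price ratio: MP_L/MP_K = w/r.
Here MP_L/MP_K = (2/3)·(K/L)/(1/3) = 2·(K/L). Setting this equal to 12.8/100 = 0.128 gives K = 0.064L.
Substituting into y = 200: 4·L^(2/3)·(0.064L)^(1/3) = 200.
Solving, L = 125 and K = 8.

L* = 125, K* = 8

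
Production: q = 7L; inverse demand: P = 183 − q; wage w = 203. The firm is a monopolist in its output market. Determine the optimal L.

Marginal revenue from the inverse demand is MR = 183 − 2q.
The marginal product is MP_L = 7.
A monopolist hires until marginal revenue product equals the wage: MR·MP_L = w.
(183 − 14L)·7 = 203, so L = 11.

L* = 11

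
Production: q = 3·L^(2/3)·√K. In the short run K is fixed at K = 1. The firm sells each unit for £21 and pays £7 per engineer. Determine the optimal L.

L* = 216

With K = 1, MP_L = (2/3)·3·L^(-1/3)·1^(1/2) = 2·L^(-1/3).
Profit maximization for a price taker requires P·MP_L = w: 21·2·L^(-1/3) = 7.
So L^(-1/3) = 1/6, which gives L = 216.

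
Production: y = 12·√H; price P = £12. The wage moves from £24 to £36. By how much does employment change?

From P·MP_H = w with MP_H = 6·H^(-1/2), the labor demand is H(w) = (72/w)^(2).
At w = 24: H = 9. At w = 36: H = 4.
ΔH = 4 − 9 = -5.

ΔH = -5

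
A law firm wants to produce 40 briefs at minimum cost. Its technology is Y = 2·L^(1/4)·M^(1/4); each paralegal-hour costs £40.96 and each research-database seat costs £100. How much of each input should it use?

L* = 625, M* = 256

Cost minimization requires the marginal rate of technical substitution to equal the input-price ratio: MP_L/MP_M = w/r.
Here MP_L/MP_M = (1/4)·(M/L)/(1/4) = (M/L). Setting this equal to 40.96/100 = 0.4096 gives M = 0.4096L.
Substituting into Y = 40: 2·L^(1/4)·(0.4096L)^(1/4) = 40.
Solving, L = 625 and M = 256.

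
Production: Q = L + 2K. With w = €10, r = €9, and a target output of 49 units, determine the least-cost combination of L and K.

The inputs are perfect substitutes, so the firm uses whichever has the lower cost per unit of output.
Cost per unit of output via L is 10; via K it is 4.5. K is cheaper.
Producing Q = 49 with K alone: L = 0, K = 24.5.

L* = 0, K* = 24.5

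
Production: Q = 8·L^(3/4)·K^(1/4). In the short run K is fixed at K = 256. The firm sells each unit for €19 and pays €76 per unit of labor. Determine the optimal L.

With K = 256, MP_L = (3/4)·8·L^(-1/4)·256^(1/4) = 24·L^(-1/4).
Profit maximization for a price taker requires P·MP_L = w: 19·24·L^(-1/4) = 76.
So L^(-1/4) = 1/6, which gives L = 1296.

L* = 1296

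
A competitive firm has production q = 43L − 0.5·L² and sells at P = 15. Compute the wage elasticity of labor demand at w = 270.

ε = -0.72

From P·MP_L = w with MP_L = 43 − L, labor demand is L(w) = 43 − w/15.
dL/dw = −1/(15) = -1/15.
At w = 270, L = 25, so ε = (dL/dw)·(w/L) = (-1/15)·(270/25) = -0.72.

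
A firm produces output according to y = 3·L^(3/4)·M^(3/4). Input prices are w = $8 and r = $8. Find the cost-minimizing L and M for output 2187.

L* = 81, M* = 81

Cost minimization requires the marginal rate of technical substitution to equal the input-price ratio: MP_L/MP_M = w/r.
Here MP_L/MP_M = (3/4)·(M/L)/(3/4) = (M/L). Setting this equal to 8/8 = 1 gives M = L.
Substituting into y = 2187: 3·L^(3/4)·(L)^(3/4) = 2187.
Solving, L = 81 and M = 81.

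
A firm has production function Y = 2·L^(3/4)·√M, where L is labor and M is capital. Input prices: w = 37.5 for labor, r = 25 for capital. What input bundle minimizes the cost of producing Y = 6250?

Cost minimization requires the marginal rate of technical substitution to equal the input-price ratio: MP_L/MP_M = w/r.
Here MP_L/MP_M = (3/4)·(M/L)/(1/2) = 1.5·(M/L). Setting this equal to 37.5/25 = 1.5 gives M = L.
Substituting into Y = 6250: 2·L^(3/4)·(L)^(1/2) = 6250.
Solving, L = 625 and M = 625.

L* = 625, M* = 625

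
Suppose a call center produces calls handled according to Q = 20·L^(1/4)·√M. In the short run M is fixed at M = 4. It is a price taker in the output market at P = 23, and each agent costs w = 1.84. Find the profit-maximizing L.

L* = 625

With M = 4, MP_L = (1/4)·20·L^(-3/4)·4^(1/2) = 10·L^(-3/4).
Profit maximization for a price taker requires P·MP_L = w: 23·10·L^(-3/4) = 1.84.
So L^(-3/4) = 0.008, which gives L = 625.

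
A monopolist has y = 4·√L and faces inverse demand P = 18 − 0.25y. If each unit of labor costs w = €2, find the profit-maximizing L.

Marginal revenue from the inverse demand is MR = 18 − 0.5y.
The marginal product is MP_L = 2·L^(-1/2).
A monopolist hires until marginal revenue product equals the wage: MR·MP_L = w.
At L, y = 4·√L. Substituting and solving: (18 − 2·√L)·2·L^(-1/2) = 2 gives L = 36.

L* = 36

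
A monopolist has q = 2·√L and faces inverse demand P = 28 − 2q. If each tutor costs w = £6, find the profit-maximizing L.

L* = 4

Marginal revenue from the inverse demand is MR = 28 − 4q.
The marginal product is MP_L = L^(-1/2).
A monopolist hires until marginal revenue product equals the wage: MR·MP_L = w.
At L, q = 2·√L. Substituting and solving: (28 − 8·√L)·L^(-1/2) = 6 gives L = 4.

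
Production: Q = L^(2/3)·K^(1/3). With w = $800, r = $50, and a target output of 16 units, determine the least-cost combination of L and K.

L* = 8, K* = 64

Cost minimization requires the marginal rate of technical substitution to equal the input-price ratio: MP_L/MP_K = w/r.
Here MP_L/MP_K = (2/3)·(K/L)/(1/3) = 2·(K/L). Setting this equal to 800/50 = 16 gives K = 8L.
Substituting into Q = 16: L^(2/3)·(8L)^(1/3) = 16.
Solving, L = 8 and K = 64.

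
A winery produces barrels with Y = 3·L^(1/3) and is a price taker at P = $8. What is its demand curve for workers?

MP_L = (1/3)·3·L^(-2/3) = L^(-2/3).
Setting P·MP_L = w: 8·L^(-2/3) = w.
Solving for L: L^(-2/3) = w/8, so L = (8/w)^(3/2).

L(w) = (8/w)^(3/2)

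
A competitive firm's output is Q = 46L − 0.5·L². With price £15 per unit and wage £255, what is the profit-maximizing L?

The marginal product of L is MP_L = 46 − L.
A price-taking firm hires until the value of the marginal product equals the wage: P·MP_L = w, so 15·(46 − L) = 255.
Then 46 − L = 17, giving L = 29.

L* = 29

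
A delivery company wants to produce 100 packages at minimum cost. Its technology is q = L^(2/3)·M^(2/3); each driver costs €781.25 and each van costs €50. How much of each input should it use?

L* = 8, M* = 125

Cost minimization requires the marginal rate of technical substitution to equal the input-price ratio: MP_L/MP_M = w/r.
Here MP_L/MP_M = (2/3)·(M/L)/(2/3) = (M/L). Setting this equal to 781.25/50 = 15.625 gives M = 15.625L.
Substituting into q = 100: L^(2/3)·(15.625L)^(2/3) = 100.
Solving, L = 8 and M = 125.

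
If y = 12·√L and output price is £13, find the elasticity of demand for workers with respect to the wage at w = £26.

MP_L = (1/2)·12·L^(-1/2), so P·MP_L = w gives 78·L^(-1/2) = w.
Solving, L(w) = (78/w)^(2). This is a constant-elasticity form: L ∝ w^(−2), so ε = −2.

ε = -2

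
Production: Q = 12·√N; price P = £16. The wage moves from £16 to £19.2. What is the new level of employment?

N* = 25

From P·MP_N = w with MP_N = 6·N^(-1/2), the labor demand is N(w) = (96/w)^(2).
At w = 16: N = 36. At w = 19.2: N = 25.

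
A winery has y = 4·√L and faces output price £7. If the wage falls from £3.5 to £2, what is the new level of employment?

From P·MP_L = w with MP_L = 2·L^(-1/2), the labor demand is L(w) = (14/w)^(2).
At w = 3.5: L = 16. At w = 2: L = 49.

L* = 49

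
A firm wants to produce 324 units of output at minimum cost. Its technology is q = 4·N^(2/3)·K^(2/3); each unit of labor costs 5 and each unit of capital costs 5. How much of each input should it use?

Cost minimization requires the marginal rate of technical substitution to equal the input-price ratio: MP_N/MP_K = w/r.
Here MP_N/MP_K = (2/3)·(K/N)/(2/3) = (K/N). Setting this equal to 5/5 = 1 gives K = N.
Substituting into q = 324: 4·N^(2/3)·(N)^(2/3) = 324.
Solving, N = 27 and K = 27.

N* = 27, K* = 27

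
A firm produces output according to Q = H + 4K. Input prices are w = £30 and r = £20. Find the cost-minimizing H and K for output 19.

The inputs are perfect substitutes, so the firm uses whichever has the lower cost per unit of output.
Cost per unit of output via H is 30; via K it is 5. K is cheaper.
Producing Q = 19 with K alone: H = 0, K = 4.75.

H* = 0, K* = 4.75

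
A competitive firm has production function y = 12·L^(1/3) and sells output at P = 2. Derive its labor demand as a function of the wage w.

MP_L = (1/3)·12·L^(-2/3) = 4·L^(-2/3).
Setting P·MP_L = w: 8·L^(-2/3) = w.
Solving for L: L^(-2/3) = w/8, so L = (8/w)^(3/2).

L(w) = (8/w)^(3/2)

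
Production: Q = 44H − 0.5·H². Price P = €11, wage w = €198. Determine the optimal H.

H* = 26

The marginal product of H is MP_H = 44 − H.
A price-taking firm hires until the value of the marginal product equals the wage: P·MP_H = w, so 11·(44 − H) = 198.
Then 44 − H = 18, giving H = 26.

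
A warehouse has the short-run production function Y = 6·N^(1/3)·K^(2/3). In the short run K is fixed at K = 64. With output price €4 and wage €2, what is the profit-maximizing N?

N* = 512

With K = 64, MP_N = (1/3)·6·N^(-2/3)·64^(2/3) = 32·N^(-2/3).
Profit maximization for a price taker requires P·MP_N = w: 4·32·N^(-2/3) = 2.
So N^(-2/3) = 0.015625, which gives N = 512.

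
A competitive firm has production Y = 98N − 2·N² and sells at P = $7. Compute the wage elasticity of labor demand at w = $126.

ε = -0.225

From P·MP_N = w with MP_N = 98 − 4N, labor demand is N(w) = (98 − w/7)/4.
dN/dw = −1/(28) = -1/28.
At w = 126, N = 20, so ε = (dN/dw)·(w/N) = (-1/28)·(126/20) = -0.225.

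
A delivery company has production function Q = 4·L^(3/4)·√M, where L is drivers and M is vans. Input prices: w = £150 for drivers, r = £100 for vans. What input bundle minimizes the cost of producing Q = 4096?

Cost minimization requires the marginal rate of technical substitution to equal the input-price ratio: MP_L/MP_M = w/r.
Here MP_L/MP_M = (3/4)·(M/L)/(1/2) = 1.5·(M/L). Setting this equal to 150/100 = 1.5 gives M = L.
Substituting into Q = 4096: 4·L^(3/4)·(L)^(1/2) = 4096.
Solving, L = 256 and M = 256.

L* = 256, M* = 256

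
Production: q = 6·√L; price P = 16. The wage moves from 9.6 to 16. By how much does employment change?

From P·MP_L = w with MP_L = 3·L^(-1/2), the labor demand is L(w) = (48/w)^(2).
At w = 9.6: L = 25. At w = 16: L = 9.
ΔL = 9 − 25 = -16.

ΔL = -16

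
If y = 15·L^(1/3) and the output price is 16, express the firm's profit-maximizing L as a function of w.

L(w) = (80/w)^(3/2)

MP_L = (1/3)·15·L^(-2/3) = 5·L^(-2/3).
Setting P·MP_L = w: 80·L^(-2/3) = w.
Solving for L: L^(-2/3) = w/80, so L = (80/w)^(3/2).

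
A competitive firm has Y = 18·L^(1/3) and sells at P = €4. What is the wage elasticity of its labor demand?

MP_L = (1/3)·18·L^(-2/3), so P·MP_L = w gives 24·L^(-2/3) = w.
Solving, L(w) = (24/w)^(3/2). This is a constant-elasticity form: L ∝ w^(−3/2), so ε = −3/2.

ε = -1.5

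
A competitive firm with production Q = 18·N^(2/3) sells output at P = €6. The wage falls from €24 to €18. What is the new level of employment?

N* = 64

From P·MP_N = w with MP_N = 12·N^(-1/3), the labor demand is N(w) = (72/w)^(3).
At w = 24: N = 27. At w = 18: N = 64.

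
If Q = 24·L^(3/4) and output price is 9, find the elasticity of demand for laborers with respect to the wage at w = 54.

ε = -4

MP_L = (3/4)·24·L^(-1/4), so P·MP_L = w gives 162·L^(-1/4) = w.
Solving, L(w) = (162/w)^(4). This is a constant-elasticity form: L ∝ w^(−4), so ε = −4.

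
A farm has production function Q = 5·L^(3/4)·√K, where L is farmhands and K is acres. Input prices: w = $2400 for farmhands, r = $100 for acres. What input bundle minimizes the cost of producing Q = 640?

L* = 16, K* = 256

Cost minimization requires the marginal rate of technical substitution to equal the input-price ratio: MP_L/MP_K = w/r.
Here MP_L/MP_K = (3/4)·(K/L)/(1/2) = 1.5·(K/L). Setting this equal to 2400/100 = 24 gives K = 16L.
Substituting into Q = 640: 5·L^(3/4)·(16L)^(1/2) = 640.
Solving, L = 16 and K = 256.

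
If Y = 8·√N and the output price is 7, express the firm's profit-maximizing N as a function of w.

N(w) = 784/w²

MP_N = (1/2)·8·N^(-1/2) = 4·N^(-1/2).
Setting P·MP_N = w: 28·N^(-1/2) = w.
Solving for N: N^(-1/2) = w/28, so N = (28/w)^(2).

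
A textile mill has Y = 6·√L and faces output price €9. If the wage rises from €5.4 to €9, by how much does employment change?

ΔL = -16

From P·MP_L = w with MP_L = 3·L^(-1/2), the labor demand is L(w) = (27/w)^(2).
At w = 5.4: L = 25. At w = 9: L = 9.
ΔL = 9 − 25 = -16.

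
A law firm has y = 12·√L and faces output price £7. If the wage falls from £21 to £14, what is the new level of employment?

From P·MP_L = w with MP_L = 6·L^(-1/2), the labor demand is L(w) = (42/w)^(2).
At w = 21: L = 4. At w = 14: L = 9.

L* = 9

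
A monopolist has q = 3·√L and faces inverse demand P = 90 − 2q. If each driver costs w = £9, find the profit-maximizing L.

L* = 25

Marginal revenue from the inverse demand is MR = 90 − 4q.
The marginal product is MP_L = 1.5·L^(-1/2).
A monopolist hires until marginal revenue product equals the wage: MR·MP_L = w.
At L, q = 3·√L. Substituting and solving: (90 − 12·√L)·1.5·L^(-1/2) = 9 gives L = 25.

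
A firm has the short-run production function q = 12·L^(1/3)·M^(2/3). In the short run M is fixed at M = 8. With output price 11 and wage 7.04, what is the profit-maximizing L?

With M = 8, MP_L = (1/3)·12·L^(-2/3)·8^(2/3) = 16·L^(-2/3).
Profit maximization for a price taker requires P·MP_L = w: 11·16·L^(-2/3) = 7.04.
So L^(-2/3) = 0.04, which gives L = 125.

L* = 125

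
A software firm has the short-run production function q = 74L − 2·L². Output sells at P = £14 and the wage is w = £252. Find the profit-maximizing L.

The marginal product of L is MP_L = 74 − 4L.
A price-taking firm hires until the value of the marginal product equals the wage: P·MP_L = w, so 14·(74 − 4L) = 252.
Then 74 − 4L = 18, giving L = 14.

L* = 14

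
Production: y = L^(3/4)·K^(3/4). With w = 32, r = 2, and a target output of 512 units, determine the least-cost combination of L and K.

L* = 16, K* = 256

Cost minimization requires the marginal rate of technical substitution to equal the input-price ratio: MP_L/MP_K = w/r.
Here MP_L/MP_K = (3/4)·(K/L)/(3/4) = (K/L). Setting this equal to 32/2 = 16 gives K = 16L.
Substituting into y = 512: L^(3/4)·(16L)^(3/4) = 512.
Solving, L = 16 and K = 256.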